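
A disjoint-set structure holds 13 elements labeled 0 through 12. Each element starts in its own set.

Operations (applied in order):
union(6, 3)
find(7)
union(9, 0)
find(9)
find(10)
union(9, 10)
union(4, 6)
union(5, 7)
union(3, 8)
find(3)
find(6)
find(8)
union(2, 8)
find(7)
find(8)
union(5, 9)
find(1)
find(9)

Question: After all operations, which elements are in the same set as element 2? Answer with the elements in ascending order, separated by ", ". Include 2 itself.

Answer: 2, 3, 4, 6, 8

Derivation:
Step 1: union(6, 3) -> merged; set of 6 now {3, 6}
Step 2: find(7) -> no change; set of 7 is {7}
Step 3: union(9, 0) -> merged; set of 9 now {0, 9}
Step 4: find(9) -> no change; set of 9 is {0, 9}
Step 5: find(10) -> no change; set of 10 is {10}
Step 6: union(9, 10) -> merged; set of 9 now {0, 9, 10}
Step 7: union(4, 6) -> merged; set of 4 now {3, 4, 6}
Step 8: union(5, 7) -> merged; set of 5 now {5, 7}
Step 9: union(3, 8) -> merged; set of 3 now {3, 4, 6, 8}
Step 10: find(3) -> no change; set of 3 is {3, 4, 6, 8}
Step 11: find(6) -> no change; set of 6 is {3, 4, 6, 8}
Step 12: find(8) -> no change; set of 8 is {3, 4, 6, 8}
Step 13: union(2, 8) -> merged; set of 2 now {2, 3, 4, 6, 8}
Step 14: find(7) -> no change; set of 7 is {5, 7}
Step 15: find(8) -> no change; set of 8 is {2, 3, 4, 6, 8}
Step 16: union(5, 9) -> merged; set of 5 now {0, 5, 7, 9, 10}
Step 17: find(1) -> no change; set of 1 is {1}
Step 18: find(9) -> no change; set of 9 is {0, 5, 7, 9, 10}
Component of 2: {2, 3, 4, 6, 8}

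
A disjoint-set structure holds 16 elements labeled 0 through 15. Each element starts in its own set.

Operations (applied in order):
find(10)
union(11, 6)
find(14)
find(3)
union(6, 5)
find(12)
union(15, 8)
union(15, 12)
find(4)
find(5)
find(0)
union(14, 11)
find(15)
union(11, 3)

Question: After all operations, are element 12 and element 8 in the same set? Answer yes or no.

Answer: yes

Derivation:
Step 1: find(10) -> no change; set of 10 is {10}
Step 2: union(11, 6) -> merged; set of 11 now {6, 11}
Step 3: find(14) -> no change; set of 14 is {14}
Step 4: find(3) -> no change; set of 3 is {3}
Step 5: union(6, 5) -> merged; set of 6 now {5, 6, 11}
Step 6: find(12) -> no change; set of 12 is {12}
Step 7: union(15, 8) -> merged; set of 15 now {8, 15}
Step 8: union(15, 12) -> merged; set of 15 now {8, 12, 15}
Step 9: find(4) -> no change; set of 4 is {4}
Step 10: find(5) -> no change; set of 5 is {5, 6, 11}
Step 11: find(0) -> no change; set of 0 is {0}
Step 12: union(14, 11) -> merged; set of 14 now {5, 6, 11, 14}
Step 13: find(15) -> no change; set of 15 is {8, 12, 15}
Step 14: union(11, 3) -> merged; set of 11 now {3, 5, 6, 11, 14}
Set of 12: {8, 12, 15}; 8 is a member.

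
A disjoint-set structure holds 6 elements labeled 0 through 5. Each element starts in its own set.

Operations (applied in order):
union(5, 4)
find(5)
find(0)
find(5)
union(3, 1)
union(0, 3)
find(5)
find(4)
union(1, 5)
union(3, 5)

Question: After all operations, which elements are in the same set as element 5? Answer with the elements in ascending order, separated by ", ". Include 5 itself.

Step 1: union(5, 4) -> merged; set of 5 now {4, 5}
Step 2: find(5) -> no change; set of 5 is {4, 5}
Step 3: find(0) -> no change; set of 0 is {0}
Step 4: find(5) -> no change; set of 5 is {4, 5}
Step 5: union(3, 1) -> merged; set of 3 now {1, 3}
Step 6: union(0, 3) -> merged; set of 0 now {0, 1, 3}
Step 7: find(5) -> no change; set of 5 is {4, 5}
Step 8: find(4) -> no change; set of 4 is {4, 5}
Step 9: union(1, 5) -> merged; set of 1 now {0, 1, 3, 4, 5}
Step 10: union(3, 5) -> already same set; set of 3 now {0, 1, 3, 4, 5}
Component of 5: {0, 1, 3, 4, 5}

Answer: 0, 1, 3, 4, 5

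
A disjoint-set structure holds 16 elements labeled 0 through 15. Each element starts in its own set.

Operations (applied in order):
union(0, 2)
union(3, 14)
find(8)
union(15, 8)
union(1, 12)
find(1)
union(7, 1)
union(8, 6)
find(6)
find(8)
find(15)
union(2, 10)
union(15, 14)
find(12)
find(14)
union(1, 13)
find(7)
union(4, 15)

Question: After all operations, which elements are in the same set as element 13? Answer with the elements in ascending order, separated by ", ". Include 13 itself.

Answer: 1, 7, 12, 13

Derivation:
Step 1: union(0, 2) -> merged; set of 0 now {0, 2}
Step 2: union(3, 14) -> merged; set of 3 now {3, 14}
Step 3: find(8) -> no change; set of 8 is {8}
Step 4: union(15, 8) -> merged; set of 15 now {8, 15}
Step 5: union(1, 12) -> merged; set of 1 now {1, 12}
Step 6: find(1) -> no change; set of 1 is {1, 12}
Step 7: union(7, 1) -> merged; set of 7 now {1, 7, 12}
Step 8: union(8, 6) -> merged; set of 8 now {6, 8, 15}
Step 9: find(6) -> no change; set of 6 is {6, 8, 15}
Step 10: find(8) -> no change; set of 8 is {6, 8, 15}
Step 11: find(15) -> no change; set of 15 is {6, 8, 15}
Step 12: union(2, 10) -> merged; set of 2 now {0, 2, 10}
Step 13: union(15, 14) -> merged; set of 15 now {3, 6, 8, 14, 15}
Step 14: find(12) -> no change; set of 12 is {1, 7, 12}
Step 15: find(14) -> no change; set of 14 is {3, 6, 8, 14, 15}
Step 16: union(1, 13) -> merged; set of 1 now {1, 7, 12, 13}
Step 17: find(7) -> no change; set of 7 is {1, 7, 12, 13}
Step 18: union(4, 15) -> merged; set of 4 now {3, 4, 6, 8, 14, 15}
Component of 13: {1, 7, 12, 13}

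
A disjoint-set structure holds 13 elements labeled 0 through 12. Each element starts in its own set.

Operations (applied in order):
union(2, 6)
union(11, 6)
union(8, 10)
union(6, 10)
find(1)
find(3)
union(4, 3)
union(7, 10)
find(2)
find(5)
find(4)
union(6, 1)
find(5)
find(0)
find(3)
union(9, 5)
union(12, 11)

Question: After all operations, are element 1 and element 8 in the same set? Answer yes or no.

Step 1: union(2, 6) -> merged; set of 2 now {2, 6}
Step 2: union(11, 6) -> merged; set of 11 now {2, 6, 11}
Step 3: union(8, 10) -> merged; set of 8 now {8, 10}
Step 4: union(6, 10) -> merged; set of 6 now {2, 6, 8, 10, 11}
Step 5: find(1) -> no change; set of 1 is {1}
Step 6: find(3) -> no change; set of 3 is {3}
Step 7: union(4, 3) -> merged; set of 4 now {3, 4}
Step 8: union(7, 10) -> merged; set of 7 now {2, 6, 7, 8, 10, 11}
Step 9: find(2) -> no change; set of 2 is {2, 6, 7, 8, 10, 11}
Step 10: find(5) -> no change; set of 5 is {5}
Step 11: find(4) -> no change; set of 4 is {3, 4}
Step 12: union(6, 1) -> merged; set of 6 now {1, 2, 6, 7, 8, 10, 11}
Step 13: find(5) -> no change; set of 5 is {5}
Step 14: find(0) -> no change; set of 0 is {0}
Step 15: find(3) -> no change; set of 3 is {3, 4}
Step 16: union(9, 5) -> merged; set of 9 now {5, 9}
Step 17: union(12, 11) -> merged; set of 12 now {1, 2, 6, 7, 8, 10, 11, 12}
Set of 1: {1, 2, 6, 7, 8, 10, 11, 12}; 8 is a member.

Answer: yes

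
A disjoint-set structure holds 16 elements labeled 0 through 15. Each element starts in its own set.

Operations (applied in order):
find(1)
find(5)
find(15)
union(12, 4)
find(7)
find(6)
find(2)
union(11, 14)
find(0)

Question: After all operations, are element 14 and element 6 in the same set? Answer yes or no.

Step 1: find(1) -> no change; set of 1 is {1}
Step 2: find(5) -> no change; set of 5 is {5}
Step 3: find(15) -> no change; set of 15 is {15}
Step 4: union(12, 4) -> merged; set of 12 now {4, 12}
Step 5: find(7) -> no change; set of 7 is {7}
Step 6: find(6) -> no change; set of 6 is {6}
Step 7: find(2) -> no change; set of 2 is {2}
Step 8: union(11, 14) -> merged; set of 11 now {11, 14}
Step 9: find(0) -> no change; set of 0 is {0}
Set of 14: {11, 14}; 6 is not a member.

Answer: no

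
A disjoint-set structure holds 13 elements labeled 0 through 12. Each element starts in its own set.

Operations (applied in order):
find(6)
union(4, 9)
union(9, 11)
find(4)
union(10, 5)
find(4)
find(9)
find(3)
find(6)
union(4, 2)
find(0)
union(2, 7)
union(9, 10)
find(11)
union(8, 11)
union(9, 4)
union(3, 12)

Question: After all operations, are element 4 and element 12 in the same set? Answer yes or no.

Step 1: find(6) -> no change; set of 6 is {6}
Step 2: union(4, 9) -> merged; set of 4 now {4, 9}
Step 3: union(9, 11) -> merged; set of 9 now {4, 9, 11}
Step 4: find(4) -> no change; set of 4 is {4, 9, 11}
Step 5: union(10, 5) -> merged; set of 10 now {5, 10}
Step 6: find(4) -> no change; set of 4 is {4, 9, 11}
Step 7: find(9) -> no change; set of 9 is {4, 9, 11}
Step 8: find(3) -> no change; set of 3 is {3}
Step 9: find(6) -> no change; set of 6 is {6}
Step 10: union(4, 2) -> merged; set of 4 now {2, 4, 9, 11}
Step 11: find(0) -> no change; set of 0 is {0}
Step 12: union(2, 7) -> merged; set of 2 now {2, 4, 7, 9, 11}
Step 13: union(9, 10) -> merged; set of 9 now {2, 4, 5, 7, 9, 10, 11}
Step 14: find(11) -> no change; set of 11 is {2, 4, 5, 7, 9, 10, 11}
Step 15: union(8, 11) -> merged; set of 8 now {2, 4, 5, 7, 8, 9, 10, 11}
Step 16: union(9, 4) -> already same set; set of 9 now {2, 4, 5, 7, 8, 9, 10, 11}
Step 17: union(3, 12) -> merged; set of 3 now {3, 12}
Set of 4: {2, 4, 5, 7, 8, 9, 10, 11}; 12 is not a member.

Answer: no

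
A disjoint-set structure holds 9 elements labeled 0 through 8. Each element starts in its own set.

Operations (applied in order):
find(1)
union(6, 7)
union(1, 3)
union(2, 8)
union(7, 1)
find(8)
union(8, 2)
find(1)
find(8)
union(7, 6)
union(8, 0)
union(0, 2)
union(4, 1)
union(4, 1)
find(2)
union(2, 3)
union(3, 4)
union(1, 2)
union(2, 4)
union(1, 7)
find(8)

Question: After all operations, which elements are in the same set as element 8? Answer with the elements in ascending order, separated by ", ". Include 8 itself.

Step 1: find(1) -> no change; set of 1 is {1}
Step 2: union(6, 7) -> merged; set of 6 now {6, 7}
Step 3: union(1, 3) -> merged; set of 1 now {1, 3}
Step 4: union(2, 8) -> merged; set of 2 now {2, 8}
Step 5: union(7, 1) -> merged; set of 7 now {1, 3, 6, 7}
Step 6: find(8) -> no change; set of 8 is {2, 8}
Step 7: union(8, 2) -> already same set; set of 8 now {2, 8}
Step 8: find(1) -> no change; set of 1 is {1, 3, 6, 7}
Step 9: find(8) -> no change; set of 8 is {2, 8}
Step 10: union(7, 6) -> already same set; set of 7 now {1, 3, 6, 7}
Step 11: union(8, 0) -> merged; set of 8 now {0, 2, 8}
Step 12: union(0, 2) -> already same set; set of 0 now {0, 2, 8}
Step 13: union(4, 1) -> merged; set of 4 now {1, 3, 4, 6, 7}
Step 14: union(4, 1) -> already same set; set of 4 now {1, 3, 4, 6, 7}
Step 15: find(2) -> no change; set of 2 is {0, 2, 8}
Step 16: union(2, 3) -> merged; set of 2 now {0, 1, 2, 3, 4, 6, 7, 8}
Step 17: union(3, 4) -> already same set; set of 3 now {0, 1, 2, 3, 4, 6, 7, 8}
Step 18: union(1, 2) -> already same set; set of 1 now {0, 1, 2, 3, 4, 6, 7, 8}
Step 19: union(2, 4) -> already same set; set of 2 now {0, 1, 2, 3, 4, 6, 7, 8}
Step 20: union(1, 7) -> already same set; set of 1 now {0, 1, 2, 3, 4, 6, 7, 8}
Step 21: find(8) -> no change; set of 8 is {0, 1, 2, 3, 4, 6, 7, 8}
Component of 8: {0, 1, 2, 3, 4, 6, 7, 8}

Answer: 0, 1, 2, 3, 4, 6, 7, 8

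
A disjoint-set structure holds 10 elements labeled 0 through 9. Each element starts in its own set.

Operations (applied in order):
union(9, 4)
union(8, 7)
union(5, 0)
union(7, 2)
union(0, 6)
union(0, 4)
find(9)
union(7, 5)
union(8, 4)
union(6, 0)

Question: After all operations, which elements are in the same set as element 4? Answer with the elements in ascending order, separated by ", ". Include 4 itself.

Step 1: union(9, 4) -> merged; set of 9 now {4, 9}
Step 2: union(8, 7) -> merged; set of 8 now {7, 8}
Step 3: union(5, 0) -> merged; set of 5 now {0, 5}
Step 4: union(7, 2) -> merged; set of 7 now {2, 7, 8}
Step 5: union(0, 6) -> merged; set of 0 now {0, 5, 6}
Step 6: union(0, 4) -> merged; set of 0 now {0, 4, 5, 6, 9}
Step 7: find(9) -> no change; set of 9 is {0, 4, 5, 6, 9}
Step 8: union(7, 5) -> merged; set of 7 now {0, 2, 4, 5, 6, 7, 8, 9}
Step 9: union(8, 4) -> already same set; set of 8 now {0, 2, 4, 5, 6, 7, 8, 9}
Step 10: union(6, 0) -> already same set; set of 6 now {0, 2, 4, 5, 6, 7, 8, 9}
Component of 4: {0, 2, 4, 5, 6, 7, 8, 9}

Answer: 0, 2, 4, 5, 6, 7, 8, 9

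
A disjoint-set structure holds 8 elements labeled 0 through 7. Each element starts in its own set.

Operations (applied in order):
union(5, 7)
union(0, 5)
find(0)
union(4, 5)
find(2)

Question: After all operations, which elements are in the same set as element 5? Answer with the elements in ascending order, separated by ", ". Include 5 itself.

Step 1: union(5, 7) -> merged; set of 5 now {5, 7}
Step 2: union(0, 5) -> merged; set of 0 now {0, 5, 7}
Step 3: find(0) -> no change; set of 0 is {0, 5, 7}
Step 4: union(4, 5) -> merged; set of 4 now {0, 4, 5, 7}
Step 5: find(2) -> no change; set of 2 is {2}
Component of 5: {0, 4, 5, 7}

Answer: 0, 4, 5, 7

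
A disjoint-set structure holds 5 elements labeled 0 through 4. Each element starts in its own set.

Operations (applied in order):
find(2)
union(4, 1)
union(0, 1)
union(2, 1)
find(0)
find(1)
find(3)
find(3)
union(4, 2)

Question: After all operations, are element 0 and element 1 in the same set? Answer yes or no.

Answer: yes

Derivation:
Step 1: find(2) -> no change; set of 2 is {2}
Step 2: union(4, 1) -> merged; set of 4 now {1, 4}
Step 3: union(0, 1) -> merged; set of 0 now {0, 1, 4}
Step 4: union(2, 1) -> merged; set of 2 now {0, 1, 2, 4}
Step 5: find(0) -> no change; set of 0 is {0, 1, 2, 4}
Step 6: find(1) -> no change; set of 1 is {0, 1, 2, 4}
Step 7: find(3) -> no change; set of 3 is {3}
Step 8: find(3) -> no change; set of 3 is {3}
Step 9: union(4, 2) -> already same set; set of 4 now {0, 1, 2, 4}
Set of 0: {0, 1, 2, 4}; 1 is a member.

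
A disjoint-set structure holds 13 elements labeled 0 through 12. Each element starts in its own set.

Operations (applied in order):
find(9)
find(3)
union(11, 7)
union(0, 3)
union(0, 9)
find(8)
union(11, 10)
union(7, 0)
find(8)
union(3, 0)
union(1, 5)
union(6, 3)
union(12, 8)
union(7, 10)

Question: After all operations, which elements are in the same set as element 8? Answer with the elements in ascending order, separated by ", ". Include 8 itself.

Step 1: find(9) -> no change; set of 9 is {9}
Step 2: find(3) -> no change; set of 3 is {3}
Step 3: union(11, 7) -> merged; set of 11 now {7, 11}
Step 4: union(0, 3) -> merged; set of 0 now {0, 3}
Step 5: union(0, 9) -> merged; set of 0 now {0, 3, 9}
Step 6: find(8) -> no change; set of 8 is {8}
Step 7: union(11, 10) -> merged; set of 11 now {7, 10, 11}
Step 8: union(7, 0) -> merged; set of 7 now {0, 3, 7, 9, 10, 11}
Step 9: find(8) -> no change; set of 8 is {8}
Step 10: union(3, 0) -> already same set; set of 3 now {0, 3, 7, 9, 10, 11}
Step 11: union(1, 5) -> merged; set of 1 now {1, 5}
Step 12: union(6, 3) -> merged; set of 6 now {0, 3, 6, 7, 9, 10, 11}
Step 13: union(12, 8) -> merged; set of 12 now {8, 12}
Step 14: union(7, 10) -> already same set; set of 7 now {0, 3, 6, 7, 9, 10, 11}
Component of 8: {8, 12}

Answer: 8, 12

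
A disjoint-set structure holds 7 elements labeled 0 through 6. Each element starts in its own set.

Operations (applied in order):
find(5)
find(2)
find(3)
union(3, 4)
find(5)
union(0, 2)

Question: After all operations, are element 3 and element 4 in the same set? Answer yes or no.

Answer: yes

Derivation:
Step 1: find(5) -> no change; set of 5 is {5}
Step 2: find(2) -> no change; set of 2 is {2}
Step 3: find(3) -> no change; set of 3 is {3}
Step 4: union(3, 4) -> merged; set of 3 now {3, 4}
Step 5: find(5) -> no change; set of 5 is {5}
Step 6: union(0, 2) -> merged; set of 0 now {0, 2}
Set of 3: {3, 4}; 4 is a member.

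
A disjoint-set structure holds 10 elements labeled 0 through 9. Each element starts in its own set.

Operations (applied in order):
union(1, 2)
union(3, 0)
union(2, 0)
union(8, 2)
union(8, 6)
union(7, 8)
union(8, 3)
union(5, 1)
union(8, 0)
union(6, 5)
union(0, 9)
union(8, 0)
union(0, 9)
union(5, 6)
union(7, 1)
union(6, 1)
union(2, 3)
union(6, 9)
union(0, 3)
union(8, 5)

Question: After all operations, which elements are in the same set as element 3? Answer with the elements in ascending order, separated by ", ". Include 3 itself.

Step 1: union(1, 2) -> merged; set of 1 now {1, 2}
Step 2: union(3, 0) -> merged; set of 3 now {0, 3}
Step 3: union(2, 0) -> merged; set of 2 now {0, 1, 2, 3}
Step 4: union(8, 2) -> merged; set of 8 now {0, 1, 2, 3, 8}
Step 5: union(8, 6) -> merged; set of 8 now {0, 1, 2, 3, 6, 8}
Step 6: union(7, 8) -> merged; set of 7 now {0, 1, 2, 3, 6, 7, 8}
Step 7: union(8, 3) -> already same set; set of 8 now {0, 1, 2, 3, 6, 7, 8}
Step 8: union(5, 1) -> merged; set of 5 now {0, 1, 2, 3, 5, 6, 7, 8}
Step 9: union(8, 0) -> already same set; set of 8 now {0, 1, 2, 3, 5, 6, 7, 8}
Step 10: union(6, 5) -> already same set; set of 6 now {0, 1, 2, 3, 5, 6, 7, 8}
Step 11: union(0, 9) -> merged; set of 0 now {0, 1, 2, 3, 5, 6, 7, 8, 9}
Step 12: union(8, 0) -> already same set; set of 8 now {0, 1, 2, 3, 5, 6, 7, 8, 9}
Step 13: union(0, 9) -> already same set; set of 0 now {0, 1, 2, 3, 5, 6, 7, 8, 9}
Step 14: union(5, 6) -> already same set; set of 5 now {0, 1, 2, 3, 5, 6, 7, 8, 9}
Step 15: union(7, 1) -> already same set; set of 7 now {0, 1, 2, 3, 5, 6, 7, 8, 9}
Step 16: union(6, 1) -> already same set; set of 6 now {0, 1, 2, 3, 5, 6, 7, 8, 9}
Step 17: union(2, 3) -> already same set; set of 2 now {0, 1, 2, 3, 5, 6, 7, 8, 9}
Step 18: union(6, 9) -> already same set; set of 6 now {0, 1, 2, 3, 5, 6, 7, 8, 9}
Step 19: union(0, 3) -> already same set; set of 0 now {0, 1, 2, 3, 5, 6, 7, 8, 9}
Step 20: union(8, 5) -> already same set; set of 8 now {0, 1, 2, 3, 5, 6, 7, 8, 9}
Component of 3: {0, 1, 2, 3, 5, 6, 7, 8, 9}

Answer: 0, 1, 2, 3, 5, 6, 7, 8, 9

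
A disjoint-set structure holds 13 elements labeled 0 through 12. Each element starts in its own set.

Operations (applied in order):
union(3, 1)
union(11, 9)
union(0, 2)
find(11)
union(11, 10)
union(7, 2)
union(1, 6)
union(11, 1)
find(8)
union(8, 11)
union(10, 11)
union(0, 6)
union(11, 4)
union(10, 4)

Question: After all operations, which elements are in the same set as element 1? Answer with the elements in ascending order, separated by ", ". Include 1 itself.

Step 1: union(3, 1) -> merged; set of 3 now {1, 3}
Step 2: union(11, 9) -> merged; set of 11 now {9, 11}
Step 3: union(0, 2) -> merged; set of 0 now {0, 2}
Step 4: find(11) -> no change; set of 11 is {9, 11}
Step 5: union(11, 10) -> merged; set of 11 now {9, 10, 11}
Step 6: union(7, 2) -> merged; set of 7 now {0, 2, 7}
Step 7: union(1, 6) -> merged; set of 1 now {1, 3, 6}
Step 8: union(11, 1) -> merged; set of 11 now {1, 3, 6, 9, 10, 11}
Step 9: find(8) -> no change; set of 8 is {8}
Step 10: union(8, 11) -> merged; set of 8 now {1, 3, 6, 8, 9, 10, 11}
Step 11: union(10, 11) -> already same set; set of 10 now {1, 3, 6, 8, 9, 10, 11}
Step 12: union(0, 6) -> merged; set of 0 now {0, 1, 2, 3, 6, 7, 8, 9, 10, 11}
Step 13: union(11, 4) -> merged; set of 11 now {0, 1, 2, 3, 4, 6, 7, 8, 9, 10, 11}
Step 14: union(10, 4) -> already same set; set of 10 now {0, 1, 2, 3, 4, 6, 7, 8, 9, 10, 11}
Component of 1: {0, 1, 2, 3, 4, 6, 7, 8, 9, 10, 11}

Answer: 0, 1, 2, 3, 4, 6, 7, 8, 9, 10, 11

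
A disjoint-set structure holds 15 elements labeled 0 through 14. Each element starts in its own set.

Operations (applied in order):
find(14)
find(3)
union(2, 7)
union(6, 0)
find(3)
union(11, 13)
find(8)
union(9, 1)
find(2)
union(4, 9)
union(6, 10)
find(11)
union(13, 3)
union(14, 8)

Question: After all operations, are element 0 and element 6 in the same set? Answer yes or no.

Answer: yes

Derivation:
Step 1: find(14) -> no change; set of 14 is {14}
Step 2: find(3) -> no change; set of 3 is {3}
Step 3: union(2, 7) -> merged; set of 2 now {2, 7}
Step 4: union(6, 0) -> merged; set of 6 now {0, 6}
Step 5: find(3) -> no change; set of 3 is {3}
Step 6: union(11, 13) -> merged; set of 11 now {11, 13}
Step 7: find(8) -> no change; set of 8 is {8}
Step 8: union(9, 1) -> merged; set of 9 now {1, 9}
Step 9: find(2) -> no change; set of 2 is {2, 7}
Step 10: union(4, 9) -> merged; set of 4 now {1, 4, 9}
Step 11: union(6, 10) -> merged; set of 6 now {0, 6, 10}
Step 12: find(11) -> no change; set of 11 is {11, 13}
Step 13: union(13, 3) -> merged; set of 13 now {3, 11, 13}
Step 14: union(14, 8) -> merged; set of 14 now {8, 14}
Set of 0: {0, 6, 10}; 6 is a member.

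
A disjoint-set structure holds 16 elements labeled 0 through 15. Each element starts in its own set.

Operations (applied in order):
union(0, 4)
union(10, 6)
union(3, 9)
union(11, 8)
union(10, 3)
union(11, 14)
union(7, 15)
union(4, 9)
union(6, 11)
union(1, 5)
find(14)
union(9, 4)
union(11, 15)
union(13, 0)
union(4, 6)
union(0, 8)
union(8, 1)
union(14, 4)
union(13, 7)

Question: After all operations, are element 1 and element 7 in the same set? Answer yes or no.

Step 1: union(0, 4) -> merged; set of 0 now {0, 4}
Step 2: union(10, 6) -> merged; set of 10 now {6, 10}
Step 3: union(3, 9) -> merged; set of 3 now {3, 9}
Step 4: union(11, 8) -> merged; set of 11 now {8, 11}
Step 5: union(10, 3) -> merged; set of 10 now {3, 6, 9, 10}
Step 6: union(11, 14) -> merged; set of 11 now {8, 11, 14}
Step 7: union(7, 15) -> merged; set of 7 now {7, 15}
Step 8: union(4, 9) -> merged; set of 4 now {0, 3, 4, 6, 9, 10}
Step 9: union(6, 11) -> merged; set of 6 now {0, 3, 4, 6, 8, 9, 10, 11, 14}
Step 10: union(1, 5) -> merged; set of 1 now {1, 5}
Step 11: find(14) -> no change; set of 14 is {0, 3, 4, 6, 8, 9, 10, 11, 14}
Step 12: union(9, 4) -> already same set; set of 9 now {0, 3, 4, 6, 8, 9, 10, 11, 14}
Step 13: union(11, 15) -> merged; set of 11 now {0, 3, 4, 6, 7, 8, 9, 10, 11, 14, 15}
Step 14: union(13, 0) -> merged; set of 13 now {0, 3, 4, 6, 7, 8, 9, 10, 11, 13, 14, 15}
Step 15: union(4, 6) -> already same set; set of 4 now {0, 3, 4, 6, 7, 8, 9, 10, 11, 13, 14, 15}
Step 16: union(0, 8) -> already same set; set of 0 now {0, 3, 4, 6, 7, 8, 9, 10, 11, 13, 14, 15}
Step 17: union(8, 1) -> merged; set of 8 now {0, 1, 3, 4, 5, 6, 7, 8, 9, 10, 11, 13, 14, 15}
Step 18: union(14, 4) -> already same set; set of 14 now {0, 1, 3, 4, 5, 6, 7, 8, 9, 10, 11, 13, 14, 15}
Step 19: union(13, 7) -> already same set; set of 13 now {0, 1, 3, 4, 5, 6, 7, 8, 9, 10, 11, 13, 14, 15}
Set of 1: {0, 1, 3, 4, 5, 6, 7, 8, 9, 10, 11, 13, 14, 15}; 7 is a member.

Answer: yes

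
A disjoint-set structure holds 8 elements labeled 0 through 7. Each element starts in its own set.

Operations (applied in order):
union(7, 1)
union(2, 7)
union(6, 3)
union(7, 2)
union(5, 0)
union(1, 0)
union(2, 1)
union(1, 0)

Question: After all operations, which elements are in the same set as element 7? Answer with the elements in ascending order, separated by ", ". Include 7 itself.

Step 1: union(7, 1) -> merged; set of 7 now {1, 7}
Step 2: union(2, 7) -> merged; set of 2 now {1, 2, 7}
Step 3: union(6, 3) -> merged; set of 6 now {3, 6}
Step 4: union(7, 2) -> already same set; set of 7 now {1, 2, 7}
Step 5: union(5, 0) -> merged; set of 5 now {0, 5}
Step 6: union(1, 0) -> merged; set of 1 now {0, 1, 2, 5, 7}
Step 7: union(2, 1) -> already same set; set of 2 now {0, 1, 2, 5, 7}
Step 8: union(1, 0) -> already same set; set of 1 now {0, 1, 2, 5, 7}
Component of 7: {0, 1, 2, 5, 7}

Answer: 0, 1, 2, 5, 7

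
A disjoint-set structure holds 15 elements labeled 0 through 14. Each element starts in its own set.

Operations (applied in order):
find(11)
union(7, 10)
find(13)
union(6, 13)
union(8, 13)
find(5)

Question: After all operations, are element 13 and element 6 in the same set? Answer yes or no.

Answer: yes

Derivation:
Step 1: find(11) -> no change; set of 11 is {11}
Step 2: union(7, 10) -> merged; set of 7 now {7, 10}
Step 3: find(13) -> no change; set of 13 is {13}
Step 4: union(6, 13) -> merged; set of 6 now {6, 13}
Step 5: union(8, 13) -> merged; set of 8 now {6, 8, 13}
Step 6: find(5) -> no change; set of 5 is {5}
Set of 13: {6, 8, 13}; 6 is a member.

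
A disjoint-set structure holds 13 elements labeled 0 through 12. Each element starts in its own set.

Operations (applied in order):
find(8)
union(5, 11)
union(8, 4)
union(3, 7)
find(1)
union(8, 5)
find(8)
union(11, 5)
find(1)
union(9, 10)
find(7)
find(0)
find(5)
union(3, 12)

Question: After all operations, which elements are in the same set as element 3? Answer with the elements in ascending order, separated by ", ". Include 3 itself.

Step 1: find(8) -> no change; set of 8 is {8}
Step 2: union(5, 11) -> merged; set of 5 now {5, 11}
Step 3: union(8, 4) -> merged; set of 8 now {4, 8}
Step 4: union(3, 7) -> merged; set of 3 now {3, 7}
Step 5: find(1) -> no change; set of 1 is {1}
Step 6: union(8, 5) -> merged; set of 8 now {4, 5, 8, 11}
Step 7: find(8) -> no change; set of 8 is {4, 5, 8, 11}
Step 8: union(11, 5) -> already same set; set of 11 now {4, 5, 8, 11}
Step 9: find(1) -> no change; set of 1 is {1}
Step 10: union(9, 10) -> merged; set of 9 now {9, 10}
Step 11: find(7) -> no change; set of 7 is {3, 7}
Step 12: find(0) -> no change; set of 0 is {0}
Step 13: find(5) -> no change; set of 5 is {4, 5, 8, 11}
Step 14: union(3, 12) -> merged; set of 3 now {3, 7, 12}
Component of 3: {3, 7, 12}

Answer: 3, 7, 12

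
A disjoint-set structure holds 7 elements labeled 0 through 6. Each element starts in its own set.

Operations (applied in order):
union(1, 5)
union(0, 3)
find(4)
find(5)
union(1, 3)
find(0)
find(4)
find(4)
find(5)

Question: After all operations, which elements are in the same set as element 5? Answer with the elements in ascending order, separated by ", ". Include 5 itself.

Step 1: union(1, 5) -> merged; set of 1 now {1, 5}
Step 2: union(0, 3) -> merged; set of 0 now {0, 3}
Step 3: find(4) -> no change; set of 4 is {4}
Step 4: find(5) -> no change; set of 5 is {1, 5}
Step 5: union(1, 3) -> merged; set of 1 now {0, 1, 3, 5}
Step 6: find(0) -> no change; set of 0 is {0, 1, 3, 5}
Step 7: find(4) -> no change; set of 4 is {4}
Step 8: find(4) -> no change; set of 4 is {4}
Step 9: find(5) -> no change; set of 5 is {0, 1, 3, 5}
Component of 5: {0, 1, 3, 5}

Answer: 0, 1, 3, 5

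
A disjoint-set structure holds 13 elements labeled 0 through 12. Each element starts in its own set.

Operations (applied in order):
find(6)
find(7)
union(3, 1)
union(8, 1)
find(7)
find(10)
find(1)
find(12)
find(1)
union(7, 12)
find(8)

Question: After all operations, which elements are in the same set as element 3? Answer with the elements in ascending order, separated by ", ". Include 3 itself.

Answer: 1, 3, 8

Derivation:
Step 1: find(6) -> no change; set of 6 is {6}
Step 2: find(7) -> no change; set of 7 is {7}
Step 3: union(3, 1) -> merged; set of 3 now {1, 3}
Step 4: union(8, 1) -> merged; set of 8 now {1, 3, 8}
Step 5: find(7) -> no change; set of 7 is {7}
Step 6: find(10) -> no change; set of 10 is {10}
Step 7: find(1) -> no change; set of 1 is {1, 3, 8}
Step 8: find(12) -> no change; set of 12 is {12}
Step 9: find(1) -> no change; set of 1 is {1, 3, 8}
Step 10: union(7, 12) -> merged; set of 7 now {7, 12}
Step 11: find(8) -> no change; set of 8 is {1, 3, 8}
Component of 3: {1, 3, 8}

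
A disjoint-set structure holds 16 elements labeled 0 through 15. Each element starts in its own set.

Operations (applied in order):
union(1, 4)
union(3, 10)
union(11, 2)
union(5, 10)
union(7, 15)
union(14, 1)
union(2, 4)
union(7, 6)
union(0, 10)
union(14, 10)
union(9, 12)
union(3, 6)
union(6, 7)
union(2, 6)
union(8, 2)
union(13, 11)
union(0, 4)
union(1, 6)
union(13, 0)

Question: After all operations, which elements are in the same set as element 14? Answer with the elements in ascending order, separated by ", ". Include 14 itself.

Step 1: union(1, 4) -> merged; set of 1 now {1, 4}
Step 2: union(3, 10) -> merged; set of 3 now {3, 10}
Step 3: union(11, 2) -> merged; set of 11 now {2, 11}
Step 4: union(5, 10) -> merged; set of 5 now {3, 5, 10}
Step 5: union(7, 15) -> merged; set of 7 now {7, 15}
Step 6: union(14, 1) -> merged; set of 14 now {1, 4, 14}
Step 7: union(2, 4) -> merged; set of 2 now {1, 2, 4, 11, 14}
Step 8: union(7, 6) -> merged; set of 7 now {6, 7, 15}
Step 9: union(0, 10) -> merged; set of 0 now {0, 3, 5, 10}
Step 10: union(14, 10) -> merged; set of 14 now {0, 1, 2, 3, 4, 5, 10, 11, 14}
Step 11: union(9, 12) -> merged; set of 9 now {9, 12}
Step 12: union(3, 6) -> merged; set of 3 now {0, 1, 2, 3, 4, 5, 6, 7, 10, 11, 14, 15}
Step 13: union(6, 7) -> already same set; set of 6 now {0, 1, 2, 3, 4, 5, 6, 7, 10, 11, 14, 15}
Step 14: union(2, 6) -> already same set; set of 2 now {0, 1, 2, 3, 4, 5, 6, 7, 10, 11, 14, 15}
Step 15: union(8, 2) -> merged; set of 8 now {0, 1, 2, 3, 4, 5, 6, 7, 8, 10, 11, 14, 15}
Step 16: union(13, 11) -> merged; set of 13 now {0, 1, 2, 3, 4, 5, 6, 7, 8, 10, 11, 13, 14, 15}
Step 17: union(0, 4) -> already same set; set of 0 now {0, 1, 2, 3, 4, 5, 6, 7, 8, 10, 11, 13, 14, 15}
Step 18: union(1, 6) -> already same set; set of 1 now {0, 1, 2, 3, 4, 5, 6, 7, 8, 10, 11, 13, 14, 15}
Step 19: union(13, 0) -> already same set; set of 13 now {0, 1, 2, 3, 4, 5, 6, 7, 8, 10, 11, 13, 14, 15}
Component of 14: {0, 1, 2, 3, 4, 5, 6, 7, 8, 10, 11, 13, 14, 15}

Answer: 0, 1, 2, 3, 4, 5, 6, 7, 8, 10, 11, 13, 14, 15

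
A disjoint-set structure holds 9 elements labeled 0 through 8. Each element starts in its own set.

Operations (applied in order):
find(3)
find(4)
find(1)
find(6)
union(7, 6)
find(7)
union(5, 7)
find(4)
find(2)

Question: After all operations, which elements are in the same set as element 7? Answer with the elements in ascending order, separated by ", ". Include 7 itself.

Answer: 5, 6, 7

Derivation:
Step 1: find(3) -> no change; set of 3 is {3}
Step 2: find(4) -> no change; set of 4 is {4}
Step 3: find(1) -> no change; set of 1 is {1}
Step 4: find(6) -> no change; set of 6 is {6}
Step 5: union(7, 6) -> merged; set of 7 now {6, 7}
Step 6: find(7) -> no change; set of 7 is {6, 7}
Step 7: union(5, 7) -> merged; set of 5 now {5, 6, 7}
Step 8: find(4) -> no change; set of 4 is {4}
Step 9: find(2) -> no change; set of 2 is {2}
Component of 7: {5, 6, 7}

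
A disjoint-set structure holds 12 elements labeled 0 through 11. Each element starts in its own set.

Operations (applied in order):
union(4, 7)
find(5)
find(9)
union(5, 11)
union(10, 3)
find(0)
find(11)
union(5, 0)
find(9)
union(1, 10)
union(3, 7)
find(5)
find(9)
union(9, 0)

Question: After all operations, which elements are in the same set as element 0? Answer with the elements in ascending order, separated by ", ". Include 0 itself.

Answer: 0, 5, 9, 11

Derivation:
Step 1: union(4, 7) -> merged; set of 4 now {4, 7}
Step 2: find(5) -> no change; set of 5 is {5}
Step 3: find(9) -> no change; set of 9 is {9}
Step 4: union(5, 11) -> merged; set of 5 now {5, 11}
Step 5: union(10, 3) -> merged; set of 10 now {3, 10}
Step 6: find(0) -> no change; set of 0 is {0}
Step 7: find(11) -> no change; set of 11 is {5, 11}
Step 8: union(5, 0) -> merged; set of 5 now {0, 5, 11}
Step 9: find(9) -> no change; set of 9 is {9}
Step 10: union(1, 10) -> merged; set of 1 now {1, 3, 10}
Step 11: union(3, 7) -> merged; set of 3 now {1, 3, 4, 7, 10}
Step 12: find(5) -> no change; set of 5 is {0, 5, 11}
Step 13: find(9) -> no change; set of 9 is {9}
Step 14: union(9, 0) -> merged; set of 9 now {0, 5, 9, 11}
Component of 0: {0, 5, 9, 11}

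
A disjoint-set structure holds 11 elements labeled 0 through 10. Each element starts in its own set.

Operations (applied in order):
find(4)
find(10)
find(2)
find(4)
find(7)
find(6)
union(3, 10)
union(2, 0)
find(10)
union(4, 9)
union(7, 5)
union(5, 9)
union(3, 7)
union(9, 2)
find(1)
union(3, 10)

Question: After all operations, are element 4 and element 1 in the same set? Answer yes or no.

Answer: no

Derivation:
Step 1: find(4) -> no change; set of 4 is {4}
Step 2: find(10) -> no change; set of 10 is {10}
Step 3: find(2) -> no change; set of 2 is {2}
Step 4: find(4) -> no change; set of 4 is {4}
Step 5: find(7) -> no change; set of 7 is {7}
Step 6: find(6) -> no change; set of 6 is {6}
Step 7: union(3, 10) -> merged; set of 3 now {3, 10}
Step 8: union(2, 0) -> merged; set of 2 now {0, 2}
Step 9: find(10) -> no change; set of 10 is {3, 10}
Step 10: union(4, 9) -> merged; set of 4 now {4, 9}
Step 11: union(7, 5) -> merged; set of 7 now {5, 7}
Step 12: union(5, 9) -> merged; set of 5 now {4, 5, 7, 9}
Step 13: union(3, 7) -> merged; set of 3 now {3, 4, 5, 7, 9, 10}
Step 14: union(9, 2) -> merged; set of 9 now {0, 2, 3, 4, 5, 7, 9, 10}
Step 15: find(1) -> no change; set of 1 is {1}
Step 16: union(3, 10) -> already same set; set of 3 now {0, 2, 3, 4, 5, 7, 9, 10}
Set of 4: {0, 2, 3, 4, 5, 7, 9, 10}; 1 is not a member.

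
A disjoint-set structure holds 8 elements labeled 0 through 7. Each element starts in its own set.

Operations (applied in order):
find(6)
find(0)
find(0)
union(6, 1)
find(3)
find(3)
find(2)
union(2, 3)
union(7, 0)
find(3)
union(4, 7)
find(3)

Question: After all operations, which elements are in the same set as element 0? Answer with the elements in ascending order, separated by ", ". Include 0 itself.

Step 1: find(6) -> no change; set of 6 is {6}
Step 2: find(0) -> no change; set of 0 is {0}
Step 3: find(0) -> no change; set of 0 is {0}
Step 4: union(6, 1) -> merged; set of 6 now {1, 6}
Step 5: find(3) -> no change; set of 3 is {3}
Step 6: find(3) -> no change; set of 3 is {3}
Step 7: find(2) -> no change; set of 2 is {2}
Step 8: union(2, 3) -> merged; set of 2 now {2, 3}
Step 9: union(7, 0) -> merged; set of 7 now {0, 7}
Step 10: find(3) -> no change; set of 3 is {2, 3}
Step 11: union(4, 7) -> merged; set of 4 now {0, 4, 7}
Step 12: find(3) -> no change; set of 3 is {2, 3}
Component of 0: {0, 4, 7}

Answer: 0, 4, 7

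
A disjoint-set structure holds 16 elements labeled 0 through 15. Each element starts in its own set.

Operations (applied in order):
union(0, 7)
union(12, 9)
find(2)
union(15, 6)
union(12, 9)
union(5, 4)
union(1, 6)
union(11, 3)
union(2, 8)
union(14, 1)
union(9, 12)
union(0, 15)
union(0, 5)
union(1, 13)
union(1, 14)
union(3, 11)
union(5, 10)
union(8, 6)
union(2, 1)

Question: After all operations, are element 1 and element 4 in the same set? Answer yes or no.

Step 1: union(0, 7) -> merged; set of 0 now {0, 7}
Step 2: union(12, 9) -> merged; set of 12 now {9, 12}
Step 3: find(2) -> no change; set of 2 is {2}
Step 4: union(15, 6) -> merged; set of 15 now {6, 15}
Step 5: union(12, 9) -> already same set; set of 12 now {9, 12}
Step 6: union(5, 4) -> merged; set of 5 now {4, 5}
Step 7: union(1, 6) -> merged; set of 1 now {1, 6, 15}
Step 8: union(11, 3) -> merged; set of 11 now {3, 11}
Step 9: union(2, 8) -> merged; set of 2 now {2, 8}
Step 10: union(14, 1) -> merged; set of 14 now {1, 6, 14, 15}
Step 11: union(9, 12) -> already same set; set of 9 now {9, 12}
Step 12: union(0, 15) -> merged; set of 0 now {0, 1, 6, 7, 14, 15}
Step 13: union(0, 5) -> merged; set of 0 now {0, 1, 4, 5, 6, 7, 14, 15}
Step 14: union(1, 13) -> merged; set of 1 now {0, 1, 4, 5, 6, 7, 13, 14, 15}
Step 15: union(1, 14) -> already same set; set of 1 now {0, 1, 4, 5, 6, 7, 13, 14, 15}
Step 16: union(3, 11) -> already same set; set of 3 now {3, 11}
Step 17: union(5, 10) -> merged; set of 5 now {0, 1, 4, 5, 6, 7, 10, 13, 14, 15}
Step 18: union(8, 6) -> merged; set of 8 now {0, 1, 2, 4, 5, 6, 7, 8, 10, 13, 14, 15}
Step 19: union(2, 1) -> already same set; set of 2 now {0, 1, 2, 4, 5, 6, 7, 8, 10, 13, 14, 15}
Set of 1: {0, 1, 2, 4, 5, 6, 7, 8, 10, 13, 14, 15}; 4 is a member.

Answer: yes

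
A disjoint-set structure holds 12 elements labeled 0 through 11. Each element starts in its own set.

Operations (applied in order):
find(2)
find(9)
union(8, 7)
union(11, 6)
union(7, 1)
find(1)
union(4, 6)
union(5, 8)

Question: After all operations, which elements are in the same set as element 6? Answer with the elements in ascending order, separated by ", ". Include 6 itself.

Step 1: find(2) -> no change; set of 2 is {2}
Step 2: find(9) -> no change; set of 9 is {9}
Step 3: union(8, 7) -> merged; set of 8 now {7, 8}
Step 4: union(11, 6) -> merged; set of 11 now {6, 11}
Step 5: union(7, 1) -> merged; set of 7 now {1, 7, 8}
Step 6: find(1) -> no change; set of 1 is {1, 7, 8}
Step 7: union(4, 6) -> merged; set of 4 now {4, 6, 11}
Step 8: union(5, 8) -> merged; set of 5 now {1, 5, 7, 8}
Component of 6: {4, 6, 11}

Answer: 4, 6, 11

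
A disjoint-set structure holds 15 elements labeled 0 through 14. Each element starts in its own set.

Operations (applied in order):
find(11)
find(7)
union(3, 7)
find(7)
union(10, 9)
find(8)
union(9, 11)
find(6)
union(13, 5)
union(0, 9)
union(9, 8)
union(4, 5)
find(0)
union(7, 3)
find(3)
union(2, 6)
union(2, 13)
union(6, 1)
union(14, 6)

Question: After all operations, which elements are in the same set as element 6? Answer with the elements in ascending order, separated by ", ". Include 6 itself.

Step 1: find(11) -> no change; set of 11 is {11}
Step 2: find(7) -> no change; set of 7 is {7}
Step 3: union(3, 7) -> merged; set of 3 now {3, 7}
Step 4: find(7) -> no change; set of 7 is {3, 7}
Step 5: union(10, 9) -> merged; set of 10 now {9, 10}
Step 6: find(8) -> no change; set of 8 is {8}
Step 7: union(9, 11) -> merged; set of 9 now {9, 10, 11}
Step 8: find(6) -> no change; set of 6 is {6}
Step 9: union(13, 5) -> merged; set of 13 now {5, 13}
Step 10: union(0, 9) -> merged; set of 0 now {0, 9, 10, 11}
Step 11: union(9, 8) -> merged; set of 9 now {0, 8, 9, 10, 11}
Step 12: union(4, 5) -> merged; set of 4 now {4, 5, 13}
Step 13: find(0) -> no change; set of 0 is {0, 8, 9, 10, 11}
Step 14: union(7, 3) -> already same set; set of 7 now {3, 7}
Step 15: find(3) -> no change; set of 3 is {3, 7}
Step 16: union(2, 6) -> merged; set of 2 now {2, 6}
Step 17: union(2, 13) -> merged; set of 2 now {2, 4, 5, 6, 13}
Step 18: union(6, 1) -> merged; set of 6 now {1, 2, 4, 5, 6, 13}
Step 19: union(14, 6) -> merged; set of 14 now {1, 2, 4, 5, 6, 13, 14}
Component of 6: {1, 2, 4, 5, 6, 13, 14}

Answer: 1, 2, 4, 5, 6, 13, 14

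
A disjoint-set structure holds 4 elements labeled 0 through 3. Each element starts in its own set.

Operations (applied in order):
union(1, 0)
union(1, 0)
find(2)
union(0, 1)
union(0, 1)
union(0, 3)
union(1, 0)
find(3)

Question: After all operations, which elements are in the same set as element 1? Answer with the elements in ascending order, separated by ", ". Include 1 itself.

Step 1: union(1, 0) -> merged; set of 1 now {0, 1}
Step 2: union(1, 0) -> already same set; set of 1 now {0, 1}
Step 3: find(2) -> no change; set of 2 is {2}
Step 4: union(0, 1) -> already same set; set of 0 now {0, 1}
Step 5: union(0, 1) -> already same set; set of 0 now {0, 1}
Step 6: union(0, 3) -> merged; set of 0 now {0, 1, 3}
Step 7: union(1, 0) -> already same set; set of 1 now {0, 1, 3}
Step 8: find(3) -> no change; set of 3 is {0, 1, 3}
Component of 1: {0, 1, 3}

Answer: 0, 1, 3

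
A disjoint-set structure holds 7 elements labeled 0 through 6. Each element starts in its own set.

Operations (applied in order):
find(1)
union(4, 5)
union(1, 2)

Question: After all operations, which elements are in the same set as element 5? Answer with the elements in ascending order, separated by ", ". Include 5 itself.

Step 1: find(1) -> no change; set of 1 is {1}
Step 2: union(4, 5) -> merged; set of 4 now {4, 5}
Step 3: union(1, 2) -> merged; set of 1 now {1, 2}
Component of 5: {4, 5}

Answer: 4, 5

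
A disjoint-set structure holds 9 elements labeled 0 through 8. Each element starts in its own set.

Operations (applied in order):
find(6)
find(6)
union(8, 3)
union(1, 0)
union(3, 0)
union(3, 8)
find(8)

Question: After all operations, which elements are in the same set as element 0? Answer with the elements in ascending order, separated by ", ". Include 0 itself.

Answer: 0, 1, 3, 8

Derivation:
Step 1: find(6) -> no change; set of 6 is {6}
Step 2: find(6) -> no change; set of 6 is {6}
Step 3: union(8, 3) -> merged; set of 8 now {3, 8}
Step 4: union(1, 0) -> merged; set of 1 now {0, 1}
Step 5: union(3, 0) -> merged; set of 3 now {0, 1, 3, 8}
Step 6: union(3, 8) -> already same set; set of 3 now {0, 1, 3, 8}
Step 7: find(8) -> no change; set of 8 is {0, 1, 3, 8}
Component of 0: {0, 1, 3, 8}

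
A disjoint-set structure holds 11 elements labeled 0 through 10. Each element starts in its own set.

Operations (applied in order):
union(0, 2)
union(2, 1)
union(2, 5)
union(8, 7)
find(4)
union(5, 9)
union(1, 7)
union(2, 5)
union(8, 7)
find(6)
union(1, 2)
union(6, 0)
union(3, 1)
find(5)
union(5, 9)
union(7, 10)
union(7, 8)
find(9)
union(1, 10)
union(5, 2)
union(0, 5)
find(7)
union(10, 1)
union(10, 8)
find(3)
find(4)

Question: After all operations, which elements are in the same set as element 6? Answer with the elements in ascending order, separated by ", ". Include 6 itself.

Answer: 0, 1, 2, 3, 5, 6, 7, 8, 9, 10

Derivation:
Step 1: union(0, 2) -> merged; set of 0 now {0, 2}
Step 2: union(2, 1) -> merged; set of 2 now {0, 1, 2}
Step 3: union(2, 5) -> merged; set of 2 now {0, 1, 2, 5}
Step 4: union(8, 7) -> merged; set of 8 now {7, 8}
Step 5: find(4) -> no change; set of 4 is {4}
Step 6: union(5, 9) -> merged; set of 5 now {0, 1, 2, 5, 9}
Step 7: union(1, 7) -> merged; set of 1 now {0, 1, 2, 5, 7, 8, 9}
Step 8: union(2, 5) -> already same set; set of 2 now {0, 1, 2, 5, 7, 8, 9}
Step 9: union(8, 7) -> already same set; set of 8 now {0, 1, 2, 5, 7, 8, 9}
Step 10: find(6) -> no change; set of 6 is {6}
Step 11: union(1, 2) -> already same set; set of 1 now {0, 1, 2, 5, 7, 8, 9}
Step 12: union(6, 0) -> merged; set of 6 now {0, 1, 2, 5, 6, 7, 8, 9}
Step 13: union(3, 1) -> merged; set of 3 now {0, 1, 2, 3, 5, 6, 7, 8, 9}
Step 14: find(5) -> no change; set of 5 is {0, 1, 2, 3, 5, 6, 7, 8, 9}
Step 15: union(5, 9) -> already same set; set of 5 now {0, 1, 2, 3, 5, 6, 7, 8, 9}
Step 16: union(7, 10) -> merged; set of 7 now {0, 1, 2, 3, 5, 6, 7, 8, 9, 10}
Step 17: union(7, 8) -> already same set; set of 7 now {0, 1, 2, 3, 5, 6, 7, 8, 9, 10}
Step 18: find(9) -> no change; set of 9 is {0, 1, 2, 3, 5, 6, 7, 8, 9, 10}
Step 19: union(1, 10) -> already same set; set of 1 now {0, 1, 2, 3, 5, 6, 7, 8, 9, 10}
Step 20: union(5, 2) -> already same set; set of 5 now {0, 1, 2, 3, 5, 6, 7, 8, 9, 10}
Step 21: union(0, 5) -> already same set; set of 0 now {0, 1, 2, 3, 5, 6, 7, 8, 9, 10}
Step 22: find(7) -> no change; set of 7 is {0, 1, 2, 3, 5, 6, 7, 8, 9, 10}
Step 23: union(10, 1) -> already same set; set of 10 now {0, 1, 2, 3, 5, 6, 7, 8, 9, 10}
Step 24: union(10, 8) -> already same set; set of 10 now {0, 1, 2, 3, 5, 6, 7, 8, 9, 10}
Step 25: find(3) -> no change; set of 3 is {0, 1, 2, 3, 5, 6, 7, 8, 9, 10}
Step 26: find(4) -> no change; set of 4 is {4}
Component of 6: {0, 1, 2, 3, 5, 6, 7, 8, 9, 10}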